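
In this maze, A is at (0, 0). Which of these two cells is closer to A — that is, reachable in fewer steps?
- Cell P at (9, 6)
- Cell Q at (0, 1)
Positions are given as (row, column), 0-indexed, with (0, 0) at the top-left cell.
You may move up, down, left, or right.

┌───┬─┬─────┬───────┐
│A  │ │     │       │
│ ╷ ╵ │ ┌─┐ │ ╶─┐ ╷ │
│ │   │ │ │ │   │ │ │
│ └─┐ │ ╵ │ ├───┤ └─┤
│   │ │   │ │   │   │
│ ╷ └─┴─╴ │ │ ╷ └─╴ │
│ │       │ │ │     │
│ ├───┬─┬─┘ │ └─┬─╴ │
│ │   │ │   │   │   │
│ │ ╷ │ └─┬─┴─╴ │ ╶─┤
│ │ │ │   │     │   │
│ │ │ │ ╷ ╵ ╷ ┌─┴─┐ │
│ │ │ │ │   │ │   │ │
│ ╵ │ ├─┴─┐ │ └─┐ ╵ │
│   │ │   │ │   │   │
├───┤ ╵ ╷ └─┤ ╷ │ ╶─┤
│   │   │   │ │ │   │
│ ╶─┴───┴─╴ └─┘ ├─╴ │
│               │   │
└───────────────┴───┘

Shortest path A → P at (9, 6): 23 steps
Shortest path A → Q at (0, 1): 1 steps

Q is closer (1 steps vs 23 steps).

Path to P:

┌───┬─┬─────┬───────┐
│A  │ │     │       │
│ ╷ ╵ │ ┌─┐ │ ╶─┐ ╷ │
│↓│   │ │ │ │   │ │ │
│ └─┐ │ ╵ │ ├───┤ └─┤
│↓  │ │   │ │   │   │
│ ╷ └─┴─╴ │ │ ╷ └─╴ │
│↓│       │ │ │     │
│ ├───┬─┬─┘ │ └─┬─╴ │
│↓│↱ ↓│ │   │   │   │
│ │ ╷ │ └─┬─┴─╴ │ ╶─┤
│↓│↑│↓│   │     │   │
│ │ │ │ ╷ ╵ ╷ ┌─┴─┐ │
│↓│↑│↓│ │   │ │   │ │
│ ╵ │ ├─┴─┐ │ └─┐ ╵ │
│↳ ↑│↓│↱ ↓│ │   │   │
├───┤ ╵ ╷ └─┤ ╷ │ ╶─┤
│   │↳ ↑│↳ ↓│ │ │   │
│ ╶─┴───┴─╴ └─┘ ├─╴ │
│          ↳ P  │   │
└───────────────┴───┘

Path to Q:

┌───┬─┬─────┬───────┐
│A Q│ │     │       │
│ ╷ ╵ │ ┌─┐ │ ╶─┐ ╷ │
│ │   │ │ │ │   │ │ │
│ └─┐ │ ╵ │ ├───┤ └─┤
│   │ │   │ │   │   │
│ ╷ └─┴─╴ │ │ ╷ └─╴ │
│ │       │ │ │     │
│ ├───┬─┬─┘ │ └─┬─╴ │
│ │   │ │   │   │   │
│ │ ╷ │ └─┬─┴─╴ │ ╶─┤
│ │ │ │   │     │   │
│ │ │ │ ╷ ╵ ╷ ┌─┴─┐ │
│ │ │ │ │   │ │   │ │
│ ╵ │ ├─┴─┐ │ └─┐ ╵ │
│   │ │   │ │   │   │
├───┤ ╵ ╷ └─┤ ╷ │ ╶─┤
│   │   │   │ │ │   │
│ ╶─┴───┴─╴ └─┘ ├─╴ │
│               │   │
└───────────────┴───┘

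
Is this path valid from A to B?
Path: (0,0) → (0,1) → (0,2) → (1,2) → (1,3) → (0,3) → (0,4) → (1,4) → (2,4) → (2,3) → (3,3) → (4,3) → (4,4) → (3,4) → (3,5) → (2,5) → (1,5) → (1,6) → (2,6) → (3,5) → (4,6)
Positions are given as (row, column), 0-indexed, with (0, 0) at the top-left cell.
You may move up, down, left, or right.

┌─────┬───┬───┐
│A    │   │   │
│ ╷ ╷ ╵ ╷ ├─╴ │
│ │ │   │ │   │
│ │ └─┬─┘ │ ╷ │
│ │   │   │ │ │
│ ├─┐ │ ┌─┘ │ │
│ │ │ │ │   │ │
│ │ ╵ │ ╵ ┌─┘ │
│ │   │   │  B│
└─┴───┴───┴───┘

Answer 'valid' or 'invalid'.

Checking path validity:
Result: Invalid move at step 19: cannot move from (2, 6) to (3, 5).

invalid

Correct solution:

┌─────┬───┬───┐
│A → ↓│↱ ↓│   │
│ ╷ ╷ ╵ ╷ ├─╴ │
│ │ │↳ ↑│↓│↱ ↓│
│ │ └─┬─┘ │ ╷ │
│ │   │↓ ↲│↑│↓│
│ ├─┐ │ ┌─┘ │ │
│ │ │ │↓│↱ ↑│↓│
│ │ ╵ │ ╵ ┌─┘ │
│ │   │↳ ↑│  B│
└─┴───┴───┴───┘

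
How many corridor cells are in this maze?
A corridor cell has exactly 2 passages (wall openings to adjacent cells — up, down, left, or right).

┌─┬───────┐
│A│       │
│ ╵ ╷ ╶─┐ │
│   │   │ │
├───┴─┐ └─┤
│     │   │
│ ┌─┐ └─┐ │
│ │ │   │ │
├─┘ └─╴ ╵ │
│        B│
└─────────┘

Counting cells with exactly 2 passages:
Total corridor cells: 17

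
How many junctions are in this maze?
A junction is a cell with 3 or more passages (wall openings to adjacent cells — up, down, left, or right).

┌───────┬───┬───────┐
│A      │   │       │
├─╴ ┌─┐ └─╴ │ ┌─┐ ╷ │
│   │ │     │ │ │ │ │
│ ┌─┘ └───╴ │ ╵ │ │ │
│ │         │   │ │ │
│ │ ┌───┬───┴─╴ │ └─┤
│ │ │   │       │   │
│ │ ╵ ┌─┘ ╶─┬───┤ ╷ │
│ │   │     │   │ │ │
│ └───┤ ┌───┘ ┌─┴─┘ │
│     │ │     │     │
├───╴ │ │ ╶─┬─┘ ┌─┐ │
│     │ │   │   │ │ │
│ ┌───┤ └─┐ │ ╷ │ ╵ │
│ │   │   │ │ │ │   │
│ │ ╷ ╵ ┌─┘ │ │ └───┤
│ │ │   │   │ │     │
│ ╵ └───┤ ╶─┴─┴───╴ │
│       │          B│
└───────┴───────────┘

Checking each cell for number of passages:

Junctions found (3+ passages):
  (0, 1): 3 passages
  (0, 8): 3 passages
  (1, 5): 3 passages
  (2, 2): 3 passages
  (2, 7): 3 passages
  (3, 8): 3 passages
  (4, 4): 3 passages
  (5, 9): 3 passages
  (6, 7): 3 passages
  (7, 3): 3 passages
  (9, 1): 3 passages
Total junctions: 11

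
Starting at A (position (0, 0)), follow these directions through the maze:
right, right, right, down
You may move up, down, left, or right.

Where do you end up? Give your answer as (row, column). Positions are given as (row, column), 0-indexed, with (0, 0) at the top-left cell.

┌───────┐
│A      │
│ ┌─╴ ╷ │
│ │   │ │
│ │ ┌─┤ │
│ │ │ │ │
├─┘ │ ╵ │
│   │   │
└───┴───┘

Following directions step by step:
Start: (0, 0)
  right: (0, 0) → (0, 1)
  right: (0, 1) → (0, 2)
  right: (0, 2) → (0, 3)
  down: (0, 3) → (1, 3)
Final position: (1, 3)

Path taken:

┌───────┐
│A → → ↓│
│ ┌─╴ ╷ │
│ │   │B│
│ │ ┌─┤ │
│ │ │ │ │
├─┘ │ ╵ │
│   │   │
└───┴───┘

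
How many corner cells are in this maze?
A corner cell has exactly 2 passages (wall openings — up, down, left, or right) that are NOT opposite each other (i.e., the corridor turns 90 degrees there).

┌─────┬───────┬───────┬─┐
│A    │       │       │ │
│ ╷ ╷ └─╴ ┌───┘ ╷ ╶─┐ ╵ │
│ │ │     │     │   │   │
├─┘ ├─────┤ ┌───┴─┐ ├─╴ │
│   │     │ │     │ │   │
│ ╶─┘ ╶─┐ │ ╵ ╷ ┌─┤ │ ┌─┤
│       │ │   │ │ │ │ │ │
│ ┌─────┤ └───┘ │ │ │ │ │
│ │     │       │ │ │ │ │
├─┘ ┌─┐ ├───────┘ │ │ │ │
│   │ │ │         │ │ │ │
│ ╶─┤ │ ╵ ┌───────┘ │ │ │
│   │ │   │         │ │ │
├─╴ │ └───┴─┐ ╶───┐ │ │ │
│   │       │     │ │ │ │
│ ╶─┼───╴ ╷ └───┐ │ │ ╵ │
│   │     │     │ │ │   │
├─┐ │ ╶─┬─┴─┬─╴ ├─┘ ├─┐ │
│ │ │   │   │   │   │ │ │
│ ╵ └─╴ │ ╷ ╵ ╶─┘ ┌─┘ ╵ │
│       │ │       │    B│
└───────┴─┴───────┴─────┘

Counting corner cells (2 non-opposite passages):
Total corners: 58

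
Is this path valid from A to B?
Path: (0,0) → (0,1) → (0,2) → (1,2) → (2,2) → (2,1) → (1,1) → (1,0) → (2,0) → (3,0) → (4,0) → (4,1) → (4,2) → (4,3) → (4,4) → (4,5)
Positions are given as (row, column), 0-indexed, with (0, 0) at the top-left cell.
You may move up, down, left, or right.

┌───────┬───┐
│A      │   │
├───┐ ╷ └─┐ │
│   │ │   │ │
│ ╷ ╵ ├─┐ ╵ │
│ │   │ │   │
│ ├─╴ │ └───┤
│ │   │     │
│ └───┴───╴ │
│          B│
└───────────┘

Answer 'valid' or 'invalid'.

Checking path validity:
Result: All consecutive moves are passable.

valid

Correct solution:

┌───────┬───┐
│A → ↓  │   │
├───┐ ╷ └─┐ │
│↓ ↰│↓│   │ │
│ ╷ ╵ ├─┐ ╵ │
│↓│↑ ↲│ │   │
│ ├─╴ │ └───┤
│↓│   │     │
│ └───┴───╴ │
│↳ → → → → B│
└───────────┘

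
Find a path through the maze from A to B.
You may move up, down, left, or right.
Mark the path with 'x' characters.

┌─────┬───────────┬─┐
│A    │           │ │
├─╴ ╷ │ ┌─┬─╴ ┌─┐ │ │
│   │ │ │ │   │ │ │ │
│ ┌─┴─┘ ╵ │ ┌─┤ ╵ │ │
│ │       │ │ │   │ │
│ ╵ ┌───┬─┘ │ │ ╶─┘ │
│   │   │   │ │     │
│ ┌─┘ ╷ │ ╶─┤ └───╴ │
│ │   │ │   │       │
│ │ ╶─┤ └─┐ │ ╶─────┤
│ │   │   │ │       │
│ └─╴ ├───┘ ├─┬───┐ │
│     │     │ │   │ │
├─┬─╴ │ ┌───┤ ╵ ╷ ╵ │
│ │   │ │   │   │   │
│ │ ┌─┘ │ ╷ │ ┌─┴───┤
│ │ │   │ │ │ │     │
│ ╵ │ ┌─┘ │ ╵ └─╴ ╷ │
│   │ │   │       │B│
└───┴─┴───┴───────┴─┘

Finding the shortest path through the maze:
Path length: 44 steps
Directions: right → down → left → down → down → right → up → right → right → up → up → right → right → right → right → right → down → down → left → down → right → right → down → left → left → left → down → right → right → right → down → down → left → up → left → down → left → down → down → right → right → up → right → down

Solution:

┌─────┬───────────┬─┐
│A x  │x x x x x x│ │
├─╴ ╷ │ ┌─┬─╴ ┌─┐ │ │
│x x│ │x│ │   │ │x│ │
│ ┌─┴─┘ ╵ │ ┌─┤ ╵ │ │
│x│x x x  │ │ │x x│ │
│ ╵ ┌───┬─┘ │ │ ╶─┘ │
│x x│   │   │ │x x x│
│ ┌─┘ ╷ │ ╶─┤ └───╴ │
│ │   │ │   │x x x x│
│ │ ╶─┤ └─┐ │ ╶─────┤
│ │   │   │ │x x x x│
│ └─╴ ├───┘ ├─┬───┐ │
│     │     │ │x x│x│
├─┬─╴ │ ┌───┤ ╵ ╷ ╵ │
│ │   │ │   │x x│x x│
│ │ ┌─┘ │ ╷ │ ┌─┴───┤
│ │ │   │ │ │x│  x x│
│ ╵ │ ┌─┘ │ ╵ └─╴ ╷ │
│   │ │   │  x x x│B│
└───┴─┴───┴───────┴─┘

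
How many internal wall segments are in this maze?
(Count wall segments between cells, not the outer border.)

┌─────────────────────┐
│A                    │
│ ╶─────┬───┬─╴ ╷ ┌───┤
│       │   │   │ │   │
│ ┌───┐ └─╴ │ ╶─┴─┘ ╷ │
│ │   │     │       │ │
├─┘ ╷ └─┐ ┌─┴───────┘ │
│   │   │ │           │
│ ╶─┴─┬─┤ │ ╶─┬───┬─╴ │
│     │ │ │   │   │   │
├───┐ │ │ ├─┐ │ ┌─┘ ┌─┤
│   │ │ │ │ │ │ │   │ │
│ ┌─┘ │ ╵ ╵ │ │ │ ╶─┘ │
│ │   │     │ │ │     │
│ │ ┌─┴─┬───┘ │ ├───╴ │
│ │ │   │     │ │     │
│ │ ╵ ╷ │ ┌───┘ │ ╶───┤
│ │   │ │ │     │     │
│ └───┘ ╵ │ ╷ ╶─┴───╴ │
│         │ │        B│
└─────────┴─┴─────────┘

Counting internal wall segments:
Total internal walls: 90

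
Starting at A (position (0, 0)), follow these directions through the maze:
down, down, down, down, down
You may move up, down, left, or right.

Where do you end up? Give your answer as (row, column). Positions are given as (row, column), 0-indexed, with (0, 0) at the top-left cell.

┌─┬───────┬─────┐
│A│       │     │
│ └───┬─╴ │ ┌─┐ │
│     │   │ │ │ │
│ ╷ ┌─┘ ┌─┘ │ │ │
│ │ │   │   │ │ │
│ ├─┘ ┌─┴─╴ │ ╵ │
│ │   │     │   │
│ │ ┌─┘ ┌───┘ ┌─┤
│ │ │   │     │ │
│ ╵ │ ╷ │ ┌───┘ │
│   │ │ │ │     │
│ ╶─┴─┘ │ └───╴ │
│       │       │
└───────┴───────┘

Following directions step by step:
Start: (0, 0)
  down: (0, 0) → (1, 0)
  down: (1, 0) → (2, 0)
  down: (2, 0) → (3, 0)
  down: (3, 0) → (4, 0)
  down: (4, 0) → (5, 0)
Final position: (5, 0)

Path taken:

┌─┬───────┬─────┐
│A│       │     │
│ └───┬─╴ │ ┌─┐ │
│↓    │   │ │ │ │
│ ╷ ┌─┘ ┌─┘ │ │ │
│↓│ │   │   │ │ │
│ ├─┘ ┌─┴─╴ │ ╵ │
│↓│   │     │   │
│ │ ┌─┘ ┌───┘ ┌─┤
│↓│ │   │     │ │
│ ╵ │ ╷ │ ┌───┘ │
│B  │ │ │ │     │
│ ╶─┴─┘ │ └───╴ │
│       │       │
└───────┴───────┘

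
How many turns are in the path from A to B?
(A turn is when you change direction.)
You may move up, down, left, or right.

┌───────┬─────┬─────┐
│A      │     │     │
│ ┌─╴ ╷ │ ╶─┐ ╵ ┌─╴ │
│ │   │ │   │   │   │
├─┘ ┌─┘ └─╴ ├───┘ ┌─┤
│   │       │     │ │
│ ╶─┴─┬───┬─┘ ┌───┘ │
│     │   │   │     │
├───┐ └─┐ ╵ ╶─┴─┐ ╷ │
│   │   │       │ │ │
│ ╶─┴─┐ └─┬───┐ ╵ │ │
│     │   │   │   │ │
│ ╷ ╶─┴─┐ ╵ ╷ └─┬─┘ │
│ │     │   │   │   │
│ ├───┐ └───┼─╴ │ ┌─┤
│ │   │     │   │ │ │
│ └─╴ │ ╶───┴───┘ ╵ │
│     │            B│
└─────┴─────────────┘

Directions: right, right, right, down, down, right, right, up, left, up, right, right, down, right, up, right, right, down, left, down, left, left, down, left, down, right, right, down, right, up, up, right, down, down, down, left, down, down, right
Number of turns: 26

Solution:

┌───────┬─────┬─────┐
│A → → ↓│↱ → ↓│↱ → ↓│
│ ┌─╴ ╷ │ ╶─┐ ╵ ┌─╴ │
│ │   │↓│↑ ↰│↳ ↑│↓ ↲│
├─┘ ┌─┘ └─╴ ├───┘ ┌─┤
│   │  ↳ → ↑│↓ ← ↲│ │
│ ╶─┴─┬───┬─┘ ┌───┘ │
│     │   │↓ ↲│  ↱ ↓│
├───┐ └─┐ ╵ ╶─┴─┐ ╷ │
│   │   │  ↳ → ↓│↑│↓│
│ ╶─┴─┐ └─┬───┐ ╵ │ │
│     │   │   │↳ ↑│↓│
│ ╷ ╶─┴─┐ ╵ ╷ └─┬─┘ │
│ │     │   │   │↓ ↲│
│ ├───┐ └───┼─╴ │ ┌─┤
│ │   │     │   │↓│ │
│ └─╴ │ ╶───┴───┘ ╵ │
│     │          ↳ B│
└─────┴─────────────┘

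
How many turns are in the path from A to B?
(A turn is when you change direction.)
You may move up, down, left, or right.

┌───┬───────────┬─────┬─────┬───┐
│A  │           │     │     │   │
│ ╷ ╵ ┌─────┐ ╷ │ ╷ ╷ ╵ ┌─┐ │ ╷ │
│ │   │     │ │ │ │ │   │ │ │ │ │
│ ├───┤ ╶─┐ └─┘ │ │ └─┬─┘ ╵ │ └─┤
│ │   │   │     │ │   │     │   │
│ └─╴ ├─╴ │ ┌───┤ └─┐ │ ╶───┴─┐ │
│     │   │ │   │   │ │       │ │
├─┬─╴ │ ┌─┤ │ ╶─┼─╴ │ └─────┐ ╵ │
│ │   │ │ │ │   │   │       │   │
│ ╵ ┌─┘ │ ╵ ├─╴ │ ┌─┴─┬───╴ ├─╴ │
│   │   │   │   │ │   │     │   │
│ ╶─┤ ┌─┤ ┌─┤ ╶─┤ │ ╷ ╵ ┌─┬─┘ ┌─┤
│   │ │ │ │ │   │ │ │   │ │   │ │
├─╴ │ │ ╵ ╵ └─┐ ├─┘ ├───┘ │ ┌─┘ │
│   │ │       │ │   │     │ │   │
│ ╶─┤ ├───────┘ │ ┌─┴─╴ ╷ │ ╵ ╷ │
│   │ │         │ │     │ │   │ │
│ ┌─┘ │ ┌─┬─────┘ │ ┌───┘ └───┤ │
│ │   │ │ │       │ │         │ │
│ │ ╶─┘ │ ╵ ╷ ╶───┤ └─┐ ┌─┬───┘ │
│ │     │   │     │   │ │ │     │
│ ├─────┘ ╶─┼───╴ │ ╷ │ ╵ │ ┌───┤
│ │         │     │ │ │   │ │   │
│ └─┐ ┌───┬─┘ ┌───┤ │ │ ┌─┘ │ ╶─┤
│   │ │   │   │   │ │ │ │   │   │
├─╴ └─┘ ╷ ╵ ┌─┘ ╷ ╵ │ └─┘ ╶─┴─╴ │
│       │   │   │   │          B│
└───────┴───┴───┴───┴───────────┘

Directions: down, down, down, right, right, down, left, down, left, down, right, down, left, down, down, down, down, down, right, down, right, right, up, right, down, right, up, right, up, right, right, up, left, left, up, right, right, up, up, right, up, up, right, down, right, up, right, right, up, left, left, left, up, up, left, up, up, right, down, right, up, right, right, down, down, left, left, down, right, right, right, down, right, down, left, down, left, down, down, right, up, right, down, down, down, left, left, down, down, left, down, right, right, right
Number of turns: 63

Solution:

┌───┬───────────┬─────┬─────┬───┐
│A  │           │  ↱ ↓│↱ → ↓│   │
│ ╷ ╵ ┌─────┐ ╷ │ ╷ ╷ ╵ ┌─┐ │ ╷ │
│↓│   │     │ │ │ │↑│↳ ↑│ │↓│ │ │
│ ├───┤ ╶─┐ └─┘ │ │ └─┬─┘ ╵ │ └─┤
│↓│   │   │     │ │↑ ↰│↓ ← ↲│   │
│ └─╴ ├─╴ │ ┌───┤ └─┐ │ ╶───┴─┐ │
│↳ → ↓│   │ │   │   │↑│↳ → → ↓│ │
├─┬─╴ │ ┌─┤ │ ╶─┼─╴ │ └─────┐ ╵ │
│ │↓ ↲│ │ │ │   │   │↑ ← ← ↰│↳ ↓│
│ ╵ ┌─┘ │ ╵ ├─╴ │ ┌─┴─┬───╴ ├─╴ │
│↓ ↲│   │   │   │ │↱ ↓│↱ → ↑│↓ ↲│
│ ╶─┤ ┌─┤ ┌─┤ ╶─┤ │ ╷ ╵ ┌─┬─┘ ┌─┤
│↳ ↓│ │ │ │ │   │ │↑│↳ ↑│ │↓ ↲│ │
├─╴ │ │ ╵ ╵ └─┐ ├─┘ ├───┘ │ ┌─┘ │
│↓ ↲│ │       │ │↱ ↑│     │↓│↱ ↓│
│ ╶─┤ ├───────┘ │ ┌─┴─╴ ╷ │ ╵ ╷ │
│↓  │ │         │↑│     │ │↳ ↑│↓│
│ ┌─┘ │ ┌─┬─────┘ │ ┌───┘ └───┤ │
│↓│   │ │ │  ↱ → ↑│ │         │↓│
│ │ ╶─┘ │ ╵ ╷ ╶───┤ └─┐ ┌─┬───┘ │
│↓│     │   │↑ ← ↰│   │ │ │↓ ← ↲│
│ ├─────┘ ╶─┼───╴ │ ╷ │ ╵ │ ┌───┤
│↓│         │↱ → ↑│ │ │   │↓│   │
│ └─┐ ┌───┬─┘ ┌───┤ │ │ ┌─┘ │ ╶─┤
│↳ ↓│ │↱ ↓│↱ ↑│   │ │ │ │↓ ↲│   │
├─╴ └─┘ ╷ ╵ ┌─┘ ╷ ╵ │ └─┘ ╶─┴─╴ │
│  ↳ → ↑│↳ ↑│   │   │    ↳ → → B│
└───────┴───┴───┴───┴───────────┘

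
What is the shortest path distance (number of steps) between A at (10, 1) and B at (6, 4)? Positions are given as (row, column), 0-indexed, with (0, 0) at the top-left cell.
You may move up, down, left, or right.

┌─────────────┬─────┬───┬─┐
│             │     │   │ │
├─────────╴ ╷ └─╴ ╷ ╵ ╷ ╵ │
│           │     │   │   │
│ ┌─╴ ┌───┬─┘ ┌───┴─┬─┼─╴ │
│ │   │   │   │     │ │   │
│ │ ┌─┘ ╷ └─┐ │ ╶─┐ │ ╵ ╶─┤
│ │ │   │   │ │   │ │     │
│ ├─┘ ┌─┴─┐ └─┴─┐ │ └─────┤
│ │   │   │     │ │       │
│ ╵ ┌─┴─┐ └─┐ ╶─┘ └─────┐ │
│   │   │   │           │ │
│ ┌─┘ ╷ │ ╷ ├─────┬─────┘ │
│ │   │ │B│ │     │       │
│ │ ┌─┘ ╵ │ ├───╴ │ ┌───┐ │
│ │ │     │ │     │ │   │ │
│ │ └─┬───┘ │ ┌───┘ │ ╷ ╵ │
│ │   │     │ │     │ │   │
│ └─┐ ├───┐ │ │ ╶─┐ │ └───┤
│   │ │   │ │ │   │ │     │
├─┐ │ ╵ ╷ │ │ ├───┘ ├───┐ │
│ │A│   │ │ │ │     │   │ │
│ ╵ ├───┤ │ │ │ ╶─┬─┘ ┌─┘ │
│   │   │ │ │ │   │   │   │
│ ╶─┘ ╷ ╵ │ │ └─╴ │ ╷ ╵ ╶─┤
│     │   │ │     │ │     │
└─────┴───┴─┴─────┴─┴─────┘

Finding path from (10, 1) to (6, 4):
Path: (10,1) → (11,1) → (11,0) → (12,0) → (12,1) → (12,2) → (11,2) → (11,3) → (12,3) → (12,4) → (11,4) → (10,4) → (9,4) → (9,3) → (10,3) → (10,2) → (9,2) → (8,2) → (8,1) → (7,1) → (6,1) → (6,2) → (5,2) → (5,3) → (6,3) → (7,3) → (7,4) → (6,4)
Distance: 27 steps

Solution:

┌─────────────┬─────┬───┬─┐
│             │     │   │ │
├─────────╴ ╷ └─╴ ╷ ╵ ╷ ╵ │
│           │     │   │   │
│ ┌─╴ ┌───┬─┘ ┌───┴─┬─┼─╴ │
│ │   │   │   │     │ │   │
│ │ ┌─┘ ╷ └─┐ │ ╶─┐ │ ╵ ╶─┤
│ │ │   │   │ │   │ │     │
│ ├─┘ ┌─┴─┐ └─┴─┐ │ └─────┤
│ │   │   │     │ │       │
│ ╵ ┌─┴─┐ └─┐ ╶─┘ └─────┐ │
│   │↱ ↓│   │           │ │
│ ┌─┘ ╷ │ ╷ ├─────┬─────┘ │
│ │↱ ↑│↓│B│ │     │       │
│ │ ┌─┘ ╵ │ ├───╴ │ ┌───┐ │
│ │↑│  ↳ ↑│ │     │ │   │ │
│ │ └─┬───┘ │ ┌───┘ │ ╷ ╵ │
│ │↑ ↰│     │ │     │ │   │
│ └─┐ ├───┐ │ │ ╶─┐ │ └───┤
│   │↑│↓ ↰│ │ │   │ │     │
├─┐ │ ╵ ╷ │ │ ├───┘ ├───┐ │
│ │A│↑ ↲│↑│ │ │     │   │ │
│ ╵ ├───┤ │ │ │ ╶─┬─┘ ┌─┘ │
│↓ ↲│↱ ↓│↑│ │ │   │   │   │
│ ╶─┘ ╷ ╵ │ │ └─╴ │ ╷ ╵ ╶─┤
│↳ → ↑│↳ ↑│ │     │ │     │
└─────┴───┴─┴─────┴─┴─────┘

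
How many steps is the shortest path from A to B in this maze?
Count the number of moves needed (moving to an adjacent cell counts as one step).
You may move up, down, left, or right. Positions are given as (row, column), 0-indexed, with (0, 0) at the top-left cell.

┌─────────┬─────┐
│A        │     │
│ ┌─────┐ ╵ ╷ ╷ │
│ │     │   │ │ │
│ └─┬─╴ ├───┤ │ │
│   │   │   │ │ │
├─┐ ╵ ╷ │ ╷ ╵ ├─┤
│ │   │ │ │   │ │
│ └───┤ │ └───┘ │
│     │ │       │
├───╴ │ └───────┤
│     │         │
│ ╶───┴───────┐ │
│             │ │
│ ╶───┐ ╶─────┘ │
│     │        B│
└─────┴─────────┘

Using BFS to find shortest path:
Start: (0, 0), End: (7, 7)
Path found:
(0,0) → (1,0) → (2,0) → (2,1) → (3,1) → (3,2) → (2,2) → (2,3) → (3,3) → (4,3) → (5,3) → (5,4) → (5,5) → (5,6) → (5,7) → (6,7) → (7,7)
Number of steps: 16

Solution:

┌─────────┬─────┐
│A        │     │
│ ┌─────┐ ╵ ╷ ╷ │
│↓│     │   │ │ │
│ └─┬─╴ ├───┤ │ │
│↳ ↓│↱ ↓│   │ │ │
├─┐ ╵ ╷ │ ╷ ╵ ├─┤
│ │↳ ↑│↓│ │   │ │
│ └───┤ │ └───┘ │
│     │↓│       │
├───╴ │ └───────┤
│     │↳ → → → ↓│
│ ╶───┴───────┐ │
│             │↓│
│ ╶───┐ ╶─────┘ │
│     │        B│
└─────┴─────────┘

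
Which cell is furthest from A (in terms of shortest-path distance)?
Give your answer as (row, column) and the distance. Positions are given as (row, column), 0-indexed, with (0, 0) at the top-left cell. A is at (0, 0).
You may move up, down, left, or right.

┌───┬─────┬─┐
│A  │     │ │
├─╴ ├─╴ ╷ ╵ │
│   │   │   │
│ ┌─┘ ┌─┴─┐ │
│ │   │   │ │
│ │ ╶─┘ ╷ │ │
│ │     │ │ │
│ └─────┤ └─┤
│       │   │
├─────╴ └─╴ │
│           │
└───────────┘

Computing BFS distances from A to all cells:
Furthest cell: (3, 5)
Distance: 30 steps

Path from A to the furthest cell:

┌───┬─────┬─┐
│A ↓│  ↱ ↓│ │
├─╴ ├─╴ ╷ ╵ │
│↓ ↲│↱ ↑│↳ ↓│
│ ┌─┘ ┌─┴─┐ │
│↓│↱ ↑│↓ ↰│↓│
│ │ ╶─┘ ╷ │ │
│↓│↑ ← ↲│↑│B│
│ └─────┤ └─┤
│↳ → → ↓│↑ ↰│
├─────╴ └─╴ │
│      ↳ → ↑│
└───────────┘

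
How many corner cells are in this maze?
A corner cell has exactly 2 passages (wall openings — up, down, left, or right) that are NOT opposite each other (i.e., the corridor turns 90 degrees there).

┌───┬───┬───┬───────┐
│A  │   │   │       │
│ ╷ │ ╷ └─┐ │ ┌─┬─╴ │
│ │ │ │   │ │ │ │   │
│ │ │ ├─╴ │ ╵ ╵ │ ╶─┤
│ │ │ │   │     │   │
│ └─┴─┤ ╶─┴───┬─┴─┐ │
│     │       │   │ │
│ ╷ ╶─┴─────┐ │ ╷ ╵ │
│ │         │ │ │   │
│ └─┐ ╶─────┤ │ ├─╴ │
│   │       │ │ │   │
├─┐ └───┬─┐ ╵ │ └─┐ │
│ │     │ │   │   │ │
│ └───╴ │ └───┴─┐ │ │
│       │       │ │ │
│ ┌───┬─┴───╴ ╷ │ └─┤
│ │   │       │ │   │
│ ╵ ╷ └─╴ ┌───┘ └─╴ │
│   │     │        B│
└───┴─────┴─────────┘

Counting corner cells (2 non-opposite passages):
Total corners: 46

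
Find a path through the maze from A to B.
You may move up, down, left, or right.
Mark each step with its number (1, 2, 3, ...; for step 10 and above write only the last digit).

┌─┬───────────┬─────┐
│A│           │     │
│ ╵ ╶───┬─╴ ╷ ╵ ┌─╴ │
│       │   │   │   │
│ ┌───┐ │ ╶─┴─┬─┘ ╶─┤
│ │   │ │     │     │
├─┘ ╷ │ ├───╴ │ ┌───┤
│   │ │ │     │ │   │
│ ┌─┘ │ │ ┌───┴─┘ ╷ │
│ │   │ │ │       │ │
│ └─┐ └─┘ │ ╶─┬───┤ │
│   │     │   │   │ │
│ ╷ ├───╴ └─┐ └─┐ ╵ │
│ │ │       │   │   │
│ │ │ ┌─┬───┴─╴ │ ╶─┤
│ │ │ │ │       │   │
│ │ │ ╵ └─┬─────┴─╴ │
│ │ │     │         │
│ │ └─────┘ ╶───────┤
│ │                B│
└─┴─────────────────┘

Finding the shortest path through the maze:
Path length: 40 steps
Directions: down → right → up → right → right → right → right → down → left → down → right → right → down → left → left → down → down → left → left → up → up → up → left → down → left → down → down → right → down → down → down → down → right → right → right → right → right → right → right → right

Solution:

┌─┬───────────┬─────┐
│A│3 4 5 6 7  │     │
│ ╵ ╶───┬─╴ ╷ ╵ ┌─╴ │
│1 2    │9 8│   │   │
│ ┌───┐ │ ╶─┴─┬─┘ ╶─┤
│ │3 2│ │0 1 2│     │
├─┘ ╷ │ ├───╴ │ ┌───┤
│5 4│1│ │5 4 3│ │   │
│ ┌─┘ │ │ ┌───┴─┘ ╷ │
│6│  0│ │6│       │ │
│ └─┐ └─┘ │ ╶─┬───┤ │
│7 8│9 8 7│   │   │ │
│ ╷ ├───╴ └─┐ └─┐ ╵ │
│ │9│       │   │   │
│ │ │ ┌─┬───┴─╴ │ ╶─┤
│ │0│ │ │       │   │
│ │ │ ╵ └─┬─────┴─╴ │
│ │1│     │         │
│ │ └─────┘ ╶───────┤
│ │2 3 4 5 6 7 8 9 B│
└─┴─────────────────┘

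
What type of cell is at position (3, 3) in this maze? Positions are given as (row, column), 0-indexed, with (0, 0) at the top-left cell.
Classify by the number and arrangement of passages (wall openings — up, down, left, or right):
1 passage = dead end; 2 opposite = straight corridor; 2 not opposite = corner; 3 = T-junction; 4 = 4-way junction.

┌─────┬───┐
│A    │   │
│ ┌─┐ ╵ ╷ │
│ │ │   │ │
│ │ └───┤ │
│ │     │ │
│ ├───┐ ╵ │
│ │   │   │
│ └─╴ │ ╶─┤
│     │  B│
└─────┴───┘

Checking cell at (3, 3):
Number of passages: 3
Cell type: T-junction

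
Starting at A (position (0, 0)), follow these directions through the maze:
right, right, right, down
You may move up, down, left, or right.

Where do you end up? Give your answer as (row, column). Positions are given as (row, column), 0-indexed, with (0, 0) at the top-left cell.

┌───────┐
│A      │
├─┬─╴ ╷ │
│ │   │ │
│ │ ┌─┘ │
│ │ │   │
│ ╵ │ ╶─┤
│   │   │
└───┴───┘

Following directions step by step:
Start: (0, 0)
  right: (0, 0) → (0, 1)
  right: (0, 1) → (0, 2)
  right: (0, 2) → (0, 3)
  down: (0, 3) → (1, 3)
Final position: (1, 3)

Path taken:

┌───────┐
│A → → ↓│
├─┬─╴ ╷ │
│ │   │B│
│ │ ┌─┘ │
│ │ │   │
│ ╵ │ ╶─┤
│   │   │
└───┴───┘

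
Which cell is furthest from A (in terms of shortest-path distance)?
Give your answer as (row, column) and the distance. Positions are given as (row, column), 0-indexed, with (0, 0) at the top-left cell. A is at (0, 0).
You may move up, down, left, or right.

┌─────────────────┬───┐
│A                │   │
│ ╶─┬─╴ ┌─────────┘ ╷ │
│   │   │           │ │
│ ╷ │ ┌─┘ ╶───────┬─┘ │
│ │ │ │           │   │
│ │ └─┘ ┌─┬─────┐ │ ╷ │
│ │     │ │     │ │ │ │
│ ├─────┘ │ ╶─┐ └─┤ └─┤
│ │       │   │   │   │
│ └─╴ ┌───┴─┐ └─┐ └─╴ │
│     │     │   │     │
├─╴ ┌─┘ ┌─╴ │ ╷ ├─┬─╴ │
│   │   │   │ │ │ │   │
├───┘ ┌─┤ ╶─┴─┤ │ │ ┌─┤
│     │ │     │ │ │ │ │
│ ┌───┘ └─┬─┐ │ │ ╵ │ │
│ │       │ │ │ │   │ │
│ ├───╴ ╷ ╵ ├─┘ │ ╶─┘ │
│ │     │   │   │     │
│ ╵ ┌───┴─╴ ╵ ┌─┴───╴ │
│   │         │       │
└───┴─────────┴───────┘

Computing BFS distances from A to all cells:
Furthest cell: (8, 6)
Distance: 66 steps

Path from A to the furthest cell:

┌─────────────────┬───┐
│A                │↱ ↓│
│ ╶─┬─╴ ┌─────────┘ ╷ │
│↳ ↓│   │↱ → → → → ↑│↓│
│ ╷ │ ┌─┘ ╶───────┬─┘ │
│ │↓│ │↱ ↑        │↓ ↲│
│ │ └─┘ ┌─┬─────┐ │ ╷ │
│ │↳ → ↑│ │↓ ← ↰│ │↓│ │
│ ├─────┘ │ ╶─┐ └─┤ └─┤
│ │       │↳ ↓│↑ ↰│↳ ↓│
│ └─╴ ┌───┴─┐ └─┐ └─╴ │
│     │↱ → ↓│↳ ↓│↑ ← ↲│
├─╴ ┌─┘ ┌─╴ │ ╷ ├─┬─╴ │
│   │↱ ↑│↓ ↲│ │↓│ │   │
├───┘ ┌─┤ ╶─┴─┤ │ │ ┌─┤
│↱ → ↑│ │↳ → ↓│↓│ │ │ │
│ ┌───┘ └─┬─┐ │ │ ╵ │ │
│↑│    ↓ ↰│ │B│↓│   │ │
│ ├───╴ ╷ ╵ ├─┘ │ ╶─┘ │
│↑│↓ ← ↲│↑ ↰│↓ ↲│     │
│ ╵ ┌───┴─╴ ╵ ┌─┴───╴ │
│↑ ↲│      ↑ ↲│       │
└───┴─────────┴───────┘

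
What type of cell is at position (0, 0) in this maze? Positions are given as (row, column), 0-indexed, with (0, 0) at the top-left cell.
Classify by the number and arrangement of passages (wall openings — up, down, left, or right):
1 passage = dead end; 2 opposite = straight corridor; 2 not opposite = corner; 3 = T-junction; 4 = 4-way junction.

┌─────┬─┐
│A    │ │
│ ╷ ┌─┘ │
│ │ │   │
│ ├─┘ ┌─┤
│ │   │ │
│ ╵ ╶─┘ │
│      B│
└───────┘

Checking cell at (0, 0):
Number of passages: 2
Cell type: corner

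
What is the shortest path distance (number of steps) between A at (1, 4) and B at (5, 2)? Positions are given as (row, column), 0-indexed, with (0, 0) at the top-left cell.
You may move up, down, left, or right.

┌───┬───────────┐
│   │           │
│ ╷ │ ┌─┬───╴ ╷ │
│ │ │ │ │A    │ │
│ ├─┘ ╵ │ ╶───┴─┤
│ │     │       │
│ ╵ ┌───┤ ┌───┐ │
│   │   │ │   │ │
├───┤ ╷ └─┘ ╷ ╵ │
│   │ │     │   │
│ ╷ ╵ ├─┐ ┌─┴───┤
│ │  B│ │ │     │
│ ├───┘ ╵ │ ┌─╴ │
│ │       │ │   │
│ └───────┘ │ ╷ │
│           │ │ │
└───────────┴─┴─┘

Finding path from (1, 4) to (5, 2):
Path: (1,4) → (2,4) → (2,5) → (2,6) → (2,7) → (3,7) → (4,7) → (4,6) → (3,6) → (3,5) → (4,5) → (4,4) → (4,3) → (3,3) → (3,2) → (4,2) → (5,2)
Distance: 16 steps

Solution:

┌───┬───────────┐
│   │           │
│ ╷ │ ┌─┬───╴ ╷ │
│ │ │ │ │A    │ │
│ ├─┘ ╵ │ ╶───┴─┤
│ │     │↳ → → ↓│
│ ╵ ┌───┤ ┌───┐ │
│   │↓ ↰│ │↓ ↰│↓│
├───┤ ╷ └─┘ ╷ ╵ │
│   │↓│↑ ← ↲│↑ ↲│
│ ╷ ╵ ├─┐ ┌─┴───┤
│ │  B│ │ │     │
│ ├───┘ ╵ │ ┌─╴ │
│ │       │ │   │
│ └───────┘ │ ╷ │
│           │ │ │
└───────────┴─┴─┘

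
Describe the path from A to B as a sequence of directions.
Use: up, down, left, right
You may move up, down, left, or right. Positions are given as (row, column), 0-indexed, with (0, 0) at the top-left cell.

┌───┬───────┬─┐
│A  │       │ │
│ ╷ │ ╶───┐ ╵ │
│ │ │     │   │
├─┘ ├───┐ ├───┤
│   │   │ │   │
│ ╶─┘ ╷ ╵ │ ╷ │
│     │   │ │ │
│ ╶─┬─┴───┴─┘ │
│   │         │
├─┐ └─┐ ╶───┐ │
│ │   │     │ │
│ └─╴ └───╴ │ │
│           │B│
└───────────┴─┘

Finding the path and converting it to directions:
Path through cells: (0,0) → (0,1) → (1,1) → (2,1) → (2,0) → (3,0) → (4,0) → (4,1) → (5,1) → (5,2) → (6,2) → (6,3) → (6,4) → (6,5) → (5,5) → (5,4) → (5,3) → (4,3) → (4,4) → (4,5) → (4,6) → (5,6) → (6,6)
Directions: right, down, down, left, down, down, right, down, right, down, right, right, right, up, left, left, up, right, right, right, down, down

Solution:

┌───┬───────┬─┐
│A ↓│       │ │
│ ╷ │ ╶───┐ ╵ │
│ │↓│     │   │
├─┘ ├───┐ ├───┤
│↓ ↲│   │ │   │
│ ╶─┘ ╷ ╵ │ ╷ │
│↓    │   │ │ │
│ ╶─┬─┴───┴─┘ │
│↳ ↓│  ↱ → → ↓│
├─┐ └─┐ ╶───┐ │
│ │↳ ↓│↑ ← ↰│↓│
│ └─╴ └───╴ │ │
│    ↳ → → ↑│B│
└───────────┴─┘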